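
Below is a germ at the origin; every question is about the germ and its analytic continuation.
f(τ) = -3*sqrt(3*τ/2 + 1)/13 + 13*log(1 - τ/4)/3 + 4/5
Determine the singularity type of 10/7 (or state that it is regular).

The point is a regular point.

There is no denominator, hence no pole anywhere.
Branch term sqrt(1 - τ/(-2/3)): argument at 10/7 is 22/7, nonzero, so 10/7 is not its branch point (a point on a principal cut is still regular for the continued germ).
Branch term log(1 - τ/(4)): argument at 10/7 is 9/14, nonzero, so 10/7 is not its branch point (a point on a principal cut is still regular for the continued germ).
So the germ continues analytically to 10/7.


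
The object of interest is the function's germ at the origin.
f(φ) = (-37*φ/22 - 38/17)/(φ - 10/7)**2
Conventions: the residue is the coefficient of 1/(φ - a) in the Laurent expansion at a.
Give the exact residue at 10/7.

The residue is -37/22.

At the order-2 pole 10/7 set g(φ) = (φ - (10/7))^2*f(φ) = -37*φ/22 - 38/17.
Order-2 pole: residue = g'(a); g'(10/7) = -37/22, so the residue is -37/22.


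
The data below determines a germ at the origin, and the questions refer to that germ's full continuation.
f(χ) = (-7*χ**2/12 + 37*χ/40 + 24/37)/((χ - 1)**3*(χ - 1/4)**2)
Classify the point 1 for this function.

The denominator factor χ - 1 vanishes at 1 and appears to the power 3; the numerator there equals 4397/4440, nonzero, and no other factor vanishes.
Hence a pole whose order is the multiplicity, 3.

The point is a pole of order 3.


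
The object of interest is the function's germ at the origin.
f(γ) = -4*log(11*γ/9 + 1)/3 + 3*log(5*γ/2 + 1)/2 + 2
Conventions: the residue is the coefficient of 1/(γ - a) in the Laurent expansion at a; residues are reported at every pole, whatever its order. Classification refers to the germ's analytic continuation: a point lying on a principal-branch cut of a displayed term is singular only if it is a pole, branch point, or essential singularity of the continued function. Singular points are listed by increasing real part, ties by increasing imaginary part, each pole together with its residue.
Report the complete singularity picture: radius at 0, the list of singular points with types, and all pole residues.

Branch term (-4/3)*log(1 - γ/(-9/11)): its argument vanishes at γ = -9/11, a logarithmic branch point, modulus 9/11.
Branch term (3/2)*log(1 - γ/(-2/5)): its argument vanishes at γ = -2/5, a logarithmic branch point, modulus 2/5.
The radius of convergence is the smallest modulus among the singular points: 2/5.
List the singular points by increasing real part (a conjugate pair: the negative imaginary part first).

Radius of convergence at 0: 2/5.
At -9/11: a logarithmic branch point.
At -2/5: a logarithmic branch point.


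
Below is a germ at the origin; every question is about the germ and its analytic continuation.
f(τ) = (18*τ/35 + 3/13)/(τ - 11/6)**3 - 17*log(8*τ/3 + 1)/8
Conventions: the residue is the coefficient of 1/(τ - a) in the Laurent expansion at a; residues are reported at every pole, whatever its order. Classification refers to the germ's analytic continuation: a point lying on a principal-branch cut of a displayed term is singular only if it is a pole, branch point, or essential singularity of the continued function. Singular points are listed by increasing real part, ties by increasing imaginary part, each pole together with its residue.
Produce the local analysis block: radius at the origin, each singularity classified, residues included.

Denominator factor (τ - 11/6)^3: pole of order 3 at 11/6, modulus 11/6.
Branch term (-17/8)*log(1 - τ/(-3/8)): its argument vanishes at τ = -3/8, a logarithmic branch point, modulus 3/8.
The radius of convergence is the smallest modulus among the singular points: 3/8.
The branch term is analytic at 11/6 and contributes nothing to the residue; only the rational part matters.
At the order-3 pole 11/6 set g(τ) = (τ - (11/6))^3*(rational part) = 18*τ/35 + 3/13.
Order-3 pole: residue = g''(a)/2; g''(11/6) = 0, so the residue is 0.
List the singular points by increasing real part (a conjugate pair: the negative imaginary part first).

Radius of convergence at 0: 3/8.
At -3/8: a logarithmic branch point.
At 11/6: a pole of order 3; residue 0.


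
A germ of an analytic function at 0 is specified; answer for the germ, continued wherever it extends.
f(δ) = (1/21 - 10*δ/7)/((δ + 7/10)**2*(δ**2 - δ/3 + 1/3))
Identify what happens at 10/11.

Denominator factors: δ**2 - δ/3 + 1/3 = 311/363 at δ = 10/11; δ + 7/10 = 177/110 at δ = 10/11 — none vanishes.
So the germ continues analytically to 10/11.

The point is a regular point.


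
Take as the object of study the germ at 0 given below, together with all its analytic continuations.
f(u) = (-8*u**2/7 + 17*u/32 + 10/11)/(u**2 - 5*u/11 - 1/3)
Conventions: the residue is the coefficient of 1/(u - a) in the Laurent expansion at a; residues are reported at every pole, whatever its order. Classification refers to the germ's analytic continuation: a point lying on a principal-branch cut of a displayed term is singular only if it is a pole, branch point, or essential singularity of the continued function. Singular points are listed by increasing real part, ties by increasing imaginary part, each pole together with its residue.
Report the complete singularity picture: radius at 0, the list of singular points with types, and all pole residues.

Denominator factor (u**2 - 5*u/11 - 1/3): discriminant 559/363, real irrational roots 5/22 + (1/66)*sqrt(1677) and 5/22 - (1/66)*sqrt(1677); poles of order 1, moduli 5/22 + (1/66)*sqrt(1677) and -5/22 + (1/66)*sqrt(1677).
The radius of convergence is the smallest modulus among the singular points: -5/22 + (1/66)*sqrt(1677).
The factor u**2 - 5*u/11 - 1/3 splits as (u - a)(u - a') with a = 5/22 - (1/66)*sqrt(1677), a' = 5/22 + (1/66)*sqrt(1677). At the order-1 pole a set g(u) = (u - a)*f(u) = [-8*u**2/7 + 17*u/32 + 10/11] / (u - a').
Simple pole: residue = g(a) at a = 5/22 - (1/66)*sqrt(1677), which is 29/4928 - (86323/8264256)*sqrt(1677).
The factor u**2 - 5*u/11 - 1/3 splits as (u - a)(u - a') with a = 5/22 + (1/66)*sqrt(1677), a' = 5/22 - (1/66)*sqrt(1677). At the order-1 pole a set g(u) = (u - a)*f(u) = [-8*u**2/7 + 17*u/32 + 10/11] / (u - a').
Simple pole: residue = g(a) at a = 5/22 + (1/66)*sqrt(1677), which is 29/4928 + (86323/8264256)*sqrt(1677).
List the singular points by increasing real part (a conjugate pair: the negative imaginary part first).

Radius of convergence at 0: -5/22 + (1/66)*sqrt(1677).
At 5/22 - (1/66)*sqrt(1677): a pole of order 1; residue 29/4928 - (86323/8264256)*sqrt(1677).
At 5/22 + (1/66)*sqrt(1677): a pole of order 1; residue 29/4928 + (86323/8264256)*sqrt(1677).


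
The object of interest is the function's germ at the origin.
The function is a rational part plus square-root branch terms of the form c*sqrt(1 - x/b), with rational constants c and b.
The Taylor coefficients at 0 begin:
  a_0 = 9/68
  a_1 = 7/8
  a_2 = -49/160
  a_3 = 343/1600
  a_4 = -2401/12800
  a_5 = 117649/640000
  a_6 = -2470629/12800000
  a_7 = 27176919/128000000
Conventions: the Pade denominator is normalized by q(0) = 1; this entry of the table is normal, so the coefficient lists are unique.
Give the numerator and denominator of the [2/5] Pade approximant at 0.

Taylor coefficients needed (read off): a_0 = 9/68, a_1 = 7/8, a_2 = -49/160, a_3 = 343/1600, a_4 = -2401/12800, a_5 = 117649/640000, a_6 = -2470629/12800000, a_7 = 27176919/128000000.
Write the denominator as Q(x) = 1 + q1*x + q2*x^2 + q3*x^3 + q4*x^4 + q5*x^5. Requiring Q*f - P = O(x^8) with deg P <= 2 kills the coefficients of x^3..x^7 in Q*f:
  x^3: a_3 + q1*a_2 + q2*a_1 + q3*a_0 = 0, i.e. 343/1600 + (-49/160)*q1 + (7/8)*q2 + (9/68)*q3 = 0.
  x^4: a_4 + q1*a_3 + q2*a_2 + q3*a_1 + q4*a_0 = 0, i.e. -2401/12800 + (343/1600)*q1 + (-49/160)*q2 + (7/8)*q3 + (9/68)*q4 = 0.
  x^5: a_5 + q1*a_4 + q2*a_3 + q3*a_2 + q4*a_1 + q5*a_0 = 0, i.e. 117649/640000 + (-2401/12800)*q1 + (343/1600)*q2 + (-49/160)*q3 + (7/8)*q4 + (9/68)*q5 = 0.
  x^6: a_6 + q1*a_5 + q2*a_4 + q3*a_3 + q4*a_2 + q5*a_1 = 0, i.e. -2470629/12800000 + (117649/640000)*q1 + (-2401/12800)*q2 + (343/1600)*q3 + (-49/160)*q4 + (7/8)*q5 = 0.
  x^7: a_7 + q1*a_6 + q2*a_5 + q3*a_4 + q4*a_3 + q5*a_2 = 0, i.e. 27176919/128000000 + (-2470629/12800000)*q1 + (117649/640000)*q2 + (-2401/12800)*q3 + (343/1600)*q4 + (-49/160)*q5 = 0.
Solving this linear system: q1 = 77045647/54614690, q2 = 10730713/42011300, q3 = -9640309/218458760, q4 = 263158861/17476700800, q5 = -4319295757/873835040000.
The numerator is Q*f truncated at degree 2: P0 = a_0 = 9/68; P1 = a_1 + q1*a_0 = 1971492439/1856899460; P2 = a_2 + q1*a_1 + q2*a_0 = 71448288387/74275978400.

The Pade approximant has numerator coefficients [9/68, 1971492439/1856899460, 71448288387/74275978400]; denominator coefficients [1, 77045647/54614690, 10730713/42011300, -9640309/218458760, 263158861/17476700800, -4319295757/873835040000].


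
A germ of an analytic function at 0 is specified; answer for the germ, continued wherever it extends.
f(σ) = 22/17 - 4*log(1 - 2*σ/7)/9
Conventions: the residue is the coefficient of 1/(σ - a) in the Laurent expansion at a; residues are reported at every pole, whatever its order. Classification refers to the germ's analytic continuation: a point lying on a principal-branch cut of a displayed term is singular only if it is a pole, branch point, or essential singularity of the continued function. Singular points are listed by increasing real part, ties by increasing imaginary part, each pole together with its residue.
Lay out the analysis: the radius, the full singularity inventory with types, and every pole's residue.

Branch term (-4/9)*log(1 - σ/(7/2)): its argument vanishes at σ = 7/2, a logarithmic branch point, modulus 7/2.
The radius of convergence is the smallest modulus among the singular points: 7/2.

Radius of convergence at 0: 7/2.
At 7/2: a logarithmic branch point.


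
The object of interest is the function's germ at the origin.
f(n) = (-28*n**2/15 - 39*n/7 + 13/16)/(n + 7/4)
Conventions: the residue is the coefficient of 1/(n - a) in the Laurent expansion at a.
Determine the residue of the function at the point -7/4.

At the order-1 pole -7/4 set g(n) = (n - (-7/4))*f(n) = -28*n**2/15 - 39*n/7 + 13/16.
Simple pole: residue = g(a) at a = -7/4, which is 1163/240.

The residue is 1163/240.


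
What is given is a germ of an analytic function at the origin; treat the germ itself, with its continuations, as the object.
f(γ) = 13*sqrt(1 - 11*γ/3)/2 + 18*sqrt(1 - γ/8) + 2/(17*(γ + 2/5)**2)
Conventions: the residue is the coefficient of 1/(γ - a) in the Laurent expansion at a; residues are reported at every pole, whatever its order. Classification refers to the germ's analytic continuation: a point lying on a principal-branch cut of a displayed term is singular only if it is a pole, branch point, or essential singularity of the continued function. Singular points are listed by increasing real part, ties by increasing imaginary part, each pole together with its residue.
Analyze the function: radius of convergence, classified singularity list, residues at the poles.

Radius of convergence at 0: 3/11.
At -2/5: a pole of order 2; residue 0.
At 3/11: an algebraic (square-root) branch point.
At 8: an algebraic (square-root) branch point.

Denominator factor (γ + 2/5)^2: pole of order 2 at -2/5, modulus 2/5.
Branch term (13/2)*sqrt(1 - γ/(3/11)): its argument vanishes at γ = 3/11, a square-root branch point, modulus 3/11.
Branch term (18)*sqrt(1 - γ/(8)): its argument vanishes at γ = 8, a square-root branch point, modulus 8.
The radius of convergence is the smallest modulus among the singular points: 3/11.
The branch terms are analytic at -2/5 and contribute nothing to the residue; only the rational part matters.
At the order-2 pole -2/5 set g(γ) = (γ - (-2/5))^2*(rational part) = 2/17.
Order-2 pole: residue = g'(a); g'(-2/5) = 0, so the residue is 0.
List the singular points by increasing real part (a conjugate pair: the negative imaginary part first).


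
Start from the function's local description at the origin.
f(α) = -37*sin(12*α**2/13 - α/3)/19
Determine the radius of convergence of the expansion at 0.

The factor sin(12*α**2/13 - α/3) is entire and contributes no finite singular point.
The polynomial part has no poles.
No finite singular points: the Taylor series at 0 converges everywhere.

The radius of convergence is infinite.


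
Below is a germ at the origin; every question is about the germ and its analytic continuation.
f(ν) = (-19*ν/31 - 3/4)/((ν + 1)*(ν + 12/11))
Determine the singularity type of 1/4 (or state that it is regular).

The point is a regular point.

Denominator factors: ν + 1 = 5/4 at ν = 1/4; ν + 12/11 = 59/44 at ν = 1/4 — none vanishes.
So the germ continues analytically to 1/4.


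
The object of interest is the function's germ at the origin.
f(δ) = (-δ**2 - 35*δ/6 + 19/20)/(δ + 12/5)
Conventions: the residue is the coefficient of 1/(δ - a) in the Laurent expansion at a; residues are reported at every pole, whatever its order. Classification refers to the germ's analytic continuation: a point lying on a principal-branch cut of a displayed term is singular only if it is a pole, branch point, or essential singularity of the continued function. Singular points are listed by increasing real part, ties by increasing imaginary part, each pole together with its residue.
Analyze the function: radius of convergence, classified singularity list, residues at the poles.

Denominator factor (δ + 12/5): pole of order 1 at -12/5, modulus 12/5.
The radius of convergence is the smallest modulus among the singular points: 12/5.
At the order-1 pole -12/5 set g(δ) = (δ - (-12/5))*f(δ) = -δ**2 - 35*δ/6 + 19/20.
Simple pole: residue = g(a) at a = -12/5, which is 919/100.

Radius of convergence at 0: 12/5.
At -12/5: a pole of order 1; residue 919/100.


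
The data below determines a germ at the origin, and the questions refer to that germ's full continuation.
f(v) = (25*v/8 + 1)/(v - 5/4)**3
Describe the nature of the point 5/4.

The denominator factor v - 5/4 vanishes at 5/4 and appears to the power 3; the numerator there equals 157/32, nonzero, and no other factor vanishes.
Hence a pole whose order is the multiplicity, 3.

The point is a pole of order 3.


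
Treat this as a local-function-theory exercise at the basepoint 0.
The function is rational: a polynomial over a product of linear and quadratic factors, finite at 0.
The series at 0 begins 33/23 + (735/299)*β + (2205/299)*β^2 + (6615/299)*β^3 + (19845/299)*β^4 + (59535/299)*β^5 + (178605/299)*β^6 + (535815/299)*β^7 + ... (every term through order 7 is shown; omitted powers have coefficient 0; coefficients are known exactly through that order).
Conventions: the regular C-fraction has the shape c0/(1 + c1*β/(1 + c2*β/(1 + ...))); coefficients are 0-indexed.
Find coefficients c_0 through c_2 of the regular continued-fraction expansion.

The regular C-fraction coefficients are [33/23, -245/143, -184/143].

Taylor coefficients (read off): a_0 = 33/23, a_1 = 735/299, a_2 = 2205/299.
c0 = a_0 = 33/23. Peel one level at a time: if S = 1 + c*β/S' with S'(0) = 1, then c is the β-coefficient of S and S' = c*β/(S - 1).
S_1 = c0/f = 1 + (-245/143)*β + (-45080/20449)*β^2 + ...; c1 = -245/143.
S_2 = c1*β/(S_1 - 1) = 1 + (-184/143)*β + ...; c2 = -184/143.


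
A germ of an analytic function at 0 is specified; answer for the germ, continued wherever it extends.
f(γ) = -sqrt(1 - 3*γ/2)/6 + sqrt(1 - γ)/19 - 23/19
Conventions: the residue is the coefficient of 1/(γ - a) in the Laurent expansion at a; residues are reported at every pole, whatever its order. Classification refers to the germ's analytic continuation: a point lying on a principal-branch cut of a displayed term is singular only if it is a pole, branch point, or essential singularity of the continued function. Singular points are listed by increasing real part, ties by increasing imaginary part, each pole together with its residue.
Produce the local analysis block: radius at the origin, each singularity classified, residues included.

Branch term (-1/6)*sqrt(1 - γ/(2/3)): its argument vanishes at γ = 2/3, a square-root branch point, modulus 2/3.
Branch term (1/19)*sqrt(1 - γ/(1)): its argument vanishes at γ = 1, a square-root branch point, modulus 1.
The radius of convergence is the smallest modulus among the singular points: 2/3.
List the singular points by increasing real part (a conjugate pair: the negative imaginary part first).

Radius of convergence at 0: 2/3.
At 2/3: an algebraic (square-root) branch point.
At 1: an algebraic (square-root) branch point.


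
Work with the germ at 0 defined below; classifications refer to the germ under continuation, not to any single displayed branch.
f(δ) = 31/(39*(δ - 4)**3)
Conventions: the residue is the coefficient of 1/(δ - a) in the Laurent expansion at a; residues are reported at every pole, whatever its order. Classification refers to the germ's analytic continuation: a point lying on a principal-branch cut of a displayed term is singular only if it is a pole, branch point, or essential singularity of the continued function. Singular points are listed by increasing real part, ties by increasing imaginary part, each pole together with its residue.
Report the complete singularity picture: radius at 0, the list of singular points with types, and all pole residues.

Radius of convergence at 0: 4.
At 4: a pole of order 3; residue 0.

Denominator factor (δ - 4)^3: pole of order 3 at 4, modulus 4.
The radius of convergence is the smallest modulus among the singular points: 4.
At the order-3 pole 4 set g(δ) = (δ - (4))^3*f(δ) = 31/39.
Order-3 pole: residue = g''(a)/2; g''(4) = 0, so the residue is 0.


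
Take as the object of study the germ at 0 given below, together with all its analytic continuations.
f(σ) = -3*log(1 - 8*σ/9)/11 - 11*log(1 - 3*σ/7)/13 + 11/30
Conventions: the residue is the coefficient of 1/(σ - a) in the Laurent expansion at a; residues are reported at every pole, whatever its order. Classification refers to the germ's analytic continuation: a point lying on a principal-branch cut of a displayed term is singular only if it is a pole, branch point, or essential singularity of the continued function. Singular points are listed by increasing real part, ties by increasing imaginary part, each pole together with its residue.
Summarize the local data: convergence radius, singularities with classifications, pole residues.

Radius of convergence at 0: 9/8.
At 9/8: a logarithmic branch point.
At 7/3: a logarithmic branch point.

Branch term (-3/11)*log(1 - σ/(9/8)): its argument vanishes at σ = 9/8, a logarithmic branch point, modulus 9/8.
Branch term (-11/13)*log(1 - σ/(7/3)): its argument vanishes at σ = 7/3, a logarithmic branch point, modulus 7/3.
The radius of convergence is the smallest modulus among the singular points: 9/8.
List the singular points by increasing real part (a conjugate pair: the negative imaginary part first).


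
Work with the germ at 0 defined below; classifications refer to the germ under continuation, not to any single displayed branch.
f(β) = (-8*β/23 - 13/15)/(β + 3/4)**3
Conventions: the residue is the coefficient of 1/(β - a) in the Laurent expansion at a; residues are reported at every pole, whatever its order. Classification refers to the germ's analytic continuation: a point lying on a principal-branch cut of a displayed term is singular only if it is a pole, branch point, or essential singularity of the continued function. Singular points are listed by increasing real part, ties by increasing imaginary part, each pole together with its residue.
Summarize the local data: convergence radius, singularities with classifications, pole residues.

Denominator factor (β + 3/4)^3: pole of order 3 at -3/4, modulus 3/4.
The radius of convergence is the smallest modulus among the singular points: 3/4.
At the order-3 pole -3/4 set g(β) = (β - (-3/4))^3*f(β) = -8*β/23 - 13/15.
Order-3 pole: residue = g''(a)/2; g''(-3/4) = 0, so the residue is 0.

Radius of convergence at 0: 3/4.
At -3/4: a pole of order 3; residue 0.


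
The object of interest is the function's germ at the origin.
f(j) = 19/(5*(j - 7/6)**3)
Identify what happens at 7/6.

The point is a pole of order 3.

The denominator factor j - 7/6 vanishes at 7/6 and appears to the power 3; the numerator there equals 19/5, nonzero, and no other factor vanishes.
Hence a pole whose order is the multiplicity, 3.


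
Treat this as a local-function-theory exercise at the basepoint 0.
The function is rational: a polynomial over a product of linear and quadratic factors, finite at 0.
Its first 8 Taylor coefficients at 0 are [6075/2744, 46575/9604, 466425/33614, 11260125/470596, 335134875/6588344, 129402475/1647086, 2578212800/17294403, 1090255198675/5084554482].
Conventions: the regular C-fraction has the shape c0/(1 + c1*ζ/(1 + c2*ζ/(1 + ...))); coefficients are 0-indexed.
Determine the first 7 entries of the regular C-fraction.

Taylor coefficients (read off): a_0 = 6075/2744, a_1 = 46575/9604, a_2 = 466425/33614, a_3 = 11260125/470596, a_4 = 335134875/6588344, a_5 = 129402475/1647086, a_6 = 2578212800/17294403.
c0 = a_0 = 6075/2744. Peel one level at a time: if S = 1 + c*ζ/S' with S'(0) = 1, then c is the ζ-coefficient of S and S' = c*ζ/(S - 1).
S_1 = c0/f = 1 + (-46/21)*ζ + (-72/49)*ζ^2 + ...; c1 = -46/21.
S_2 = c1*ζ/(S_1 - 1) = 1 + (-108/161)*ζ + (84321/25921)*ζ^2 + ...; c2 = -108/161.
S_3 = c2*ζ/(S_2 - 1) = 1 + (3123/644)*ζ + (11799/784)*ζ^2 + ...; c3 = 3123/644.
S_4 = c3*ζ/(S_3 - 1) = 1 + (-30153/9716)*ζ + (-29721267/23600164)*ζ^2 + ...; c4 = -30153/9716.
S_5 = c4*ζ/(S_4 - 1) = 1 + (-430743/1061473)*ζ + (23625/381938)*ζ^2 + ...; c5 = -430743/1061473.
S_6 = c5*ζ/(S_5 - 1) = 1 + (19128375/125489794)*ζ + ...; c6 = 19128375/125489794.

The regular C-fraction coefficients are [6075/2744, -46/21, -108/161, 3123/644, -30153/9716, -430743/1061473, 19128375/125489794].


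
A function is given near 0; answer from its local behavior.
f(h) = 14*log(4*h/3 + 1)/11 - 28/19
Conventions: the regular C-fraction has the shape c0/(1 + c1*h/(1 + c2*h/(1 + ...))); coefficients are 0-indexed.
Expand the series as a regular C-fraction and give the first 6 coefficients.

The regular C-fraction coefficients are [-28/19, 38/33, -16/33, -11/36, 35/36, 64/525].

Taylor coefficients (expand at 0): a_0 = -28/19, a_1 = 56/33, a_2 = -112/99, a_3 = 896/891, a_4 = -896/891, a_5 = 14336/13365.
c0 = a_0 = -28/19. Peel one level at a time: if S = 1 + c*h/S' with S'(0) = 1, then c is the h-coefficient of S and S' = c*h/(S - 1).
S_1 = c0/f = 1 + (38/33)*h + (608/1089)*h^2 + ...; c1 = 38/33.
S_2 = c1*h/(S_1 - 1) = 1 + (-16/33)*h + (-4/27)*h^2 + ...; c2 = -16/33.
S_3 = c2*h/(S_2 - 1) = 1 + (-11/36)*h + (385/1296)*h^2 + ...; c3 = -11/36.
S_4 = c3*h/(S_3 - 1) = 1 + (35/36)*h + (-16/135)*h^2 + ...; c4 = 35/36.
S_5 = c4*h/(S_4 - 1) = 1 + (64/525)*h + ...; c5 = 64/525.


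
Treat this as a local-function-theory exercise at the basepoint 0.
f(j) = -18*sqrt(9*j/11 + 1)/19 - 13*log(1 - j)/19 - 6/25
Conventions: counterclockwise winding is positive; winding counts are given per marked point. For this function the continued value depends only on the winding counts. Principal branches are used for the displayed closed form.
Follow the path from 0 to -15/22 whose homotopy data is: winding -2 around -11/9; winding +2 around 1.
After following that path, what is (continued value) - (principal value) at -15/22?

The rational part is single-valued and drops out of the difference; each branch term changes only by its own monodromy.
(-18/19)*sqrt(1 - j/(-11/9)): winding -2 is even, the square root returns to the same sheet, contribution 0.
(-13/19)*log(1 - j/(1)): each positive loop around 1 adds 2*pi*i to the log, so winding +2 contributes (-13/19)*(2)*2*pi*i = -(52/19)*pi*i.
Summing the contributions at j = -15/22 gives -(52/19)*pi*i.

Continued minus principal equals -(52/19)*pi*i.


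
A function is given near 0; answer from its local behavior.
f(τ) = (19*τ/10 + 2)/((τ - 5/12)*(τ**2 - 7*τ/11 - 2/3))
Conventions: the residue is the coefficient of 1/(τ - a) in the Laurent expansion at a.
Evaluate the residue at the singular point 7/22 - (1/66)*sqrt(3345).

The factor τ**2 - 7*τ/11 - 2/3 splits as (τ - a)(τ - a') with a = 7/22 - (1/66)*sqrt(3345), a' = 7/22 + (1/66)*sqrt(3345). At the order-1 pole a set g(τ) = (τ - a)*f(τ) = [(19*τ/10 + 2)/(τ - 5/12)] / (τ - a').
Simple pole: residue = g(a) at a = 7/22 - (1/66)*sqrt(3345), which is 2211/1201 - (149457/6695575)*sqrt(3345).

The residue is 2211/1201 - (149457/6695575)*sqrt(3345).


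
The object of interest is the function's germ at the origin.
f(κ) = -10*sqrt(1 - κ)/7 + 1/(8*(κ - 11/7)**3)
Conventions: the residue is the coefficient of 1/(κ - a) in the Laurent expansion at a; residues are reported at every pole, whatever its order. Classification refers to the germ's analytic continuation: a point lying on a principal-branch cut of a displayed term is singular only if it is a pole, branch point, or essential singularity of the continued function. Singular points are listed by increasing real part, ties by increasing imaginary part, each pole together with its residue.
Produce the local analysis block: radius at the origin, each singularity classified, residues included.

Radius of convergence at 0: 1.
At 1: an algebraic (square-root) branch point.
At 11/7: a pole of order 3; residue 0.

Denominator factor (κ - 11/7)^3: pole of order 3 at 11/7, modulus 11/7.
Branch term (-10/7)*sqrt(1 - κ/(1)): its argument vanishes at κ = 1, a square-root branch point, modulus 1.
The radius of convergence is the smallest modulus among the singular points: 1.
The branch term is analytic at 11/7 and contributes nothing to the residue; only the rational part matters.
At the order-3 pole 11/7 set g(κ) = (κ - (11/7))^3*(rational part) = 1/8.
Order-3 pole: residue = g''(a)/2; g''(11/7) = 0, so the residue is 0.
List the singular points by increasing real part (a conjugate pair: the negative imaginary part first).


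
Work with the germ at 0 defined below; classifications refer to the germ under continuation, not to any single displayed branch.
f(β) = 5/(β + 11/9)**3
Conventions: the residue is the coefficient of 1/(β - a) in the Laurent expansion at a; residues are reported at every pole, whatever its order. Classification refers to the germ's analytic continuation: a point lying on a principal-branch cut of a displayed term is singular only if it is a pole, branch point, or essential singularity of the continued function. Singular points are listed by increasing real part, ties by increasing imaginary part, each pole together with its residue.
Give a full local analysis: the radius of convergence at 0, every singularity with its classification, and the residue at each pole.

Denominator factor (β + 11/9)^3: pole of order 3 at -11/9, modulus 11/9.
The radius of convergence is the smallest modulus among the singular points: 11/9.
At the order-3 pole -11/9 set g(β) = (β - (-11/9))^3*f(β) = 5.
Order-3 pole: residue = g''(a)/2; g''(-11/9) = 0, so the residue is 0.

Radius of convergence at 0: 11/9.
At -11/9: a pole of order 3; residue 0.


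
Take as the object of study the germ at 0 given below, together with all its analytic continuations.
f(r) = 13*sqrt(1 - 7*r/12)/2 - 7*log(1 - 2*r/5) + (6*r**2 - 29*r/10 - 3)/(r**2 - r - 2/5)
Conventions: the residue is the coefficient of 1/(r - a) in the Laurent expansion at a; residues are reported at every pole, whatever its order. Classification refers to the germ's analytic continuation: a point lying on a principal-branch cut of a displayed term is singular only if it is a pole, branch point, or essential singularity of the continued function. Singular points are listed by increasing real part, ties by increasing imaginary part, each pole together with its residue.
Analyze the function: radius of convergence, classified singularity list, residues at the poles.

Radius of convergence at 0: -1/2 + (1/10)*sqrt(65).
At 1/2 - (1/10)*sqrt(65): a pole of order 1; residue 31/20 - (19/260)*sqrt(65).
At 1/2 + (1/10)*sqrt(65): a pole of order 1; residue 31/20 + (19/260)*sqrt(65).
At 12/7: an algebraic (square-root) branch point.
At 5/2: a logarithmic branch point.

Denominator factor (r**2 - r - 2/5): discriminant 13/5, real irrational roots 1/2 + (1/10)*sqrt(65) and 1/2 - (1/10)*sqrt(65); poles of order 1, moduli 1/2 + (1/10)*sqrt(65) and -1/2 + (1/10)*sqrt(65).
Branch term (-7)*log(1 - r/(5/2)): its argument vanishes at r = 5/2, a logarithmic branch point, modulus 5/2.
Branch term (13/2)*sqrt(1 - r/(12/7)): its argument vanishes at r = 12/7, a square-root branch point, modulus 12/7.
The radius of convergence is the smallest modulus among the singular points: -1/2 + (1/10)*sqrt(65).
The branch terms are analytic at 1/2 - (1/10)*sqrt(65) and contribute nothing to the residue; only the rational part matters.
The factor r**2 - r - 2/5 splits as (r - a)(r - a') with a = 1/2 - (1/10)*sqrt(65), a' = 1/2 + (1/10)*sqrt(65). At the order-1 pole a set g(r) = (r - a)*(rational part) = [6*r**2 - 29*r/10 - 3] / (r - a').
Simple pole: residue = g(a) at a = 1/2 - (1/10)*sqrt(65), which is 31/20 - (19/260)*sqrt(65).
The branch terms are analytic at 1/2 + (1/10)*sqrt(65) and contribute nothing to the residue; only the rational part matters.
The factor r**2 - r - 2/5 splits as (r - a)(r - a') with a = 1/2 + (1/10)*sqrt(65), a' = 1/2 - (1/10)*sqrt(65). At the order-1 pole a set g(r) = (r - a)*(rational part) = [6*r**2 - 29*r/10 - 3] / (r - a').
Simple pole: residue = g(a) at a = 1/2 + (1/10)*sqrt(65), which is 31/20 + (19/260)*sqrt(65).
List the singular points by increasing real part (a conjugate pair: the negative imaginary part first).


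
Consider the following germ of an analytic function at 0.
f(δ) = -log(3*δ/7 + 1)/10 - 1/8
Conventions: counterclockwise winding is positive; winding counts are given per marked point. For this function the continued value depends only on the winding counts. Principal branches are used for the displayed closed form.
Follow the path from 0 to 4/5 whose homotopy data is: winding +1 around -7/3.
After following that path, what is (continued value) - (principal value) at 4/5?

Continued minus principal equals -(1/5)*pi*i.

The rational part is single-valued and drops out of the difference; each branch term changes only by its own monodromy.
(-1/10)*log(1 - δ/(-7/3)): each positive loop around -7/3 adds 2*pi*i to the log, so winding +1 contributes (-1/10)*(1)*2*pi*i = -(1/5)*pi*i.
Summing the contributions at δ = 4/5 gives -(1/5)*pi*i.


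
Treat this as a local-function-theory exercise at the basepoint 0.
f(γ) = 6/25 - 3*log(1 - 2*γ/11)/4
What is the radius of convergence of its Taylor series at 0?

Branch term (-3/4)*log(1 - γ/(11/2)): its argument vanishes at γ = 11/2, a logarithmic branch point, modulus 11/2.
The radius of convergence is the smallest modulus among the singular points: 11/2.

The radius of convergence is 11/2.


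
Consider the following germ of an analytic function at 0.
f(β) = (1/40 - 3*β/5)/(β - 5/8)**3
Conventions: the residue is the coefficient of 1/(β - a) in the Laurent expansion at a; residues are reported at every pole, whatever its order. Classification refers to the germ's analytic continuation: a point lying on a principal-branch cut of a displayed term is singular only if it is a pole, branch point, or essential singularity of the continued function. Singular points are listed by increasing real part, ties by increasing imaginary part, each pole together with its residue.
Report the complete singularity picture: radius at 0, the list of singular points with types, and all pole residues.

Radius of convergence at 0: 5/8.
At 5/8: a pole of order 3; residue 0.

Denominator factor (β - 5/8)^3: pole of order 3 at 5/8, modulus 5/8.
The radius of convergence is the smallest modulus among the singular points: 5/8.
At the order-3 pole 5/8 set g(β) = (β - (5/8))^3*f(β) = 1/40 - 3*β/5.
Order-3 pole: residue = g''(a)/2; g''(5/8) = 0, so the residue is 0.


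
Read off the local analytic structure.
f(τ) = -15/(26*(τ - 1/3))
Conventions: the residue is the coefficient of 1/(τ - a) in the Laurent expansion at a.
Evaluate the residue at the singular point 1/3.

The residue is -15/26.

At the order-1 pole 1/3 set g(τ) = (τ - (1/3))*f(τ) = -15/26.
Simple pole: residue = g(a) at a = 1/3, which is -15/26.


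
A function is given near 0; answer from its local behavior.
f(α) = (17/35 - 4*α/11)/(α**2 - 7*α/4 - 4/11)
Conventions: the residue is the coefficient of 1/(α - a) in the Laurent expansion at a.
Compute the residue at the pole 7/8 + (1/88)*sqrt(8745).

The factor α**2 - 7*α/4 - 4/11 splits as (α - a)(α - a') with a = 7/8 + (1/88)*sqrt(8745), a' = 7/8 - (1/88)*sqrt(8745). At the order-1 pole a set g(α) = (α - a)*f(α) = [17/35 - 4*α/11] / (α - a').
Simple pole: residue = g(a) at a = 7/8 + (1/88)*sqrt(8745), which is -2/11 + (86/102025)*sqrt(8745).

The residue is -2/11 + (86/102025)*sqrt(8745).


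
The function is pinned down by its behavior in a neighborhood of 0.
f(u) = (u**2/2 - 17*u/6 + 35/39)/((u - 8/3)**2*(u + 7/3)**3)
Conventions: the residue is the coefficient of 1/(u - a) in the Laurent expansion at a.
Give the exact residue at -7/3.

At the order-3 pole -7/3 set g(u) = (u - (-7/3))^3*f(u) = (u**2/2 - 17*u/6 + 35/39)/(u - 8/3)**2.
Order-3 pole: residue = g''(a)/2; g''(-7/3) = -661/24375, so the residue is -661/48750.

The residue is -661/48750.


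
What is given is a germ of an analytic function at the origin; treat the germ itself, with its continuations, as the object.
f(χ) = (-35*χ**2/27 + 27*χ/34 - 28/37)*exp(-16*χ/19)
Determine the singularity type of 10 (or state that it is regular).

There is no denominator, hence no pole anywhere.
The factor exp(-16*χ/19) is entire.
So the germ continues analytically to 10.

The point is a regular point.


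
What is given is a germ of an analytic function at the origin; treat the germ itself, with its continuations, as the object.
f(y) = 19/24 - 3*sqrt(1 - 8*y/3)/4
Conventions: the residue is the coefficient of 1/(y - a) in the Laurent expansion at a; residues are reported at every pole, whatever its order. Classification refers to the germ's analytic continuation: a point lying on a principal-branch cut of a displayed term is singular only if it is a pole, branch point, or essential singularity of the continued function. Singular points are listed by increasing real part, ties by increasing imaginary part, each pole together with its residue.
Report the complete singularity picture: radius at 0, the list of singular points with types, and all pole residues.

Branch term (-3/4)*sqrt(1 - y/(3/8)): its argument vanishes at y = 3/8, a square-root branch point, modulus 3/8.
The radius of convergence is the smallest modulus among the singular points: 3/8.

Radius of convergence at 0: 3/8.
At 3/8: an algebraic (square-root) branch point.


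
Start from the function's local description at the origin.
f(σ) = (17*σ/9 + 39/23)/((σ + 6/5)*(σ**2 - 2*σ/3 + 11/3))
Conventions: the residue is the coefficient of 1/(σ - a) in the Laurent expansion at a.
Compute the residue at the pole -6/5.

At the order-1 pole -6/5 set g(σ) = (σ - (-6/5))*f(σ) = (17*σ/9 + 39/23)/(σ**2 - 2*σ/3 + 11/3).
Simple pole: residue = g(a) at a = -6/5, which is -985/10189.

The residue is -985/10189.


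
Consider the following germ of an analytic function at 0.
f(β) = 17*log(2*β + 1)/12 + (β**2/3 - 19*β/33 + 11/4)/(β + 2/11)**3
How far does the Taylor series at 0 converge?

The radius of convergence is 2/11.

Denominator factor (β + 2/11)^3: pole of order 3 at -2/11, modulus 2/11.
Branch term (17/12)*log(1 - β/(-1/2)): its argument vanishes at β = -1/2, a logarithmic branch point, modulus 1/2.
The radius of convergence is the smallest modulus among the singular points: 2/11.


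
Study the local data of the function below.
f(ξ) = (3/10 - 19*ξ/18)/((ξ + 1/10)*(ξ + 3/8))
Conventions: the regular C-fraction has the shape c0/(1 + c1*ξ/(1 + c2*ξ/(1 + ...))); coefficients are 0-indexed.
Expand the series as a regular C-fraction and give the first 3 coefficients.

Taylor coefficients (expand at 0): a_0 = 8, a_1 = -3496/27, a_2 = 115568/81.
c0 = a_0 = 8. Peel one level at a time: if S = 1 + c*ξ/S' with S'(0) = 1, then c is the ξ-coefficient of S and S' = c*ξ/(S - 1).
S_1 = c0/f = 1 + (437/27)*ξ + (60955/729)*ξ^2 + ...; c1 = 437/27.
S_2 = c1*ξ/(S_1 - 1) = 1 + (-60955/11799)*ξ + ...; c2 = -60955/11799.

The regular C-fraction coefficients are [8, 437/27, -60955/11799].


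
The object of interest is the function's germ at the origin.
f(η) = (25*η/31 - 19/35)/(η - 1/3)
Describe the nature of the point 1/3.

The point is a pole of order 1.

The denominator factor η - 1/3 vanishes at 1/3 and appears to the power 1; the numerator there equals -892/3255, nonzero, and no other factor vanishes.
Hence a pole whose order is the multiplicity, 1.


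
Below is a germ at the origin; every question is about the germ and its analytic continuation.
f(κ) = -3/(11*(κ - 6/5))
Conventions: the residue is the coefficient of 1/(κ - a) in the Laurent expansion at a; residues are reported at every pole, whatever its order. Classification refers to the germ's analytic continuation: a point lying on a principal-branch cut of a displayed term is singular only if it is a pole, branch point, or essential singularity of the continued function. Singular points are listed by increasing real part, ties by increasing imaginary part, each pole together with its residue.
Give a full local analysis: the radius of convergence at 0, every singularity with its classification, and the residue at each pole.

Denominator factor (κ - 6/5): pole of order 1 at 6/5, modulus 6/5.
The radius of convergence is the smallest modulus among the singular points: 6/5.
At the order-1 pole 6/5 set g(κ) = (κ - (6/5))*f(κ) = -3/11.
Simple pole: residue = g(a) at a = 6/5, which is -3/11.

Radius of convergence at 0: 6/5.
At 6/5: a pole of order 1; residue -3/11.


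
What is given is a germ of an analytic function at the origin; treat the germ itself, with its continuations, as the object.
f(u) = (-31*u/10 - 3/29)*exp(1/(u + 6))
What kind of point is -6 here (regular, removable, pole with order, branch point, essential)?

The point is an essential singularity.

The exponent 1/(u - (-6)) has a pole at -6, so exp(1/(u - (-6))) takes every nonzero value near it: an essential singularity (not a pole of any order).


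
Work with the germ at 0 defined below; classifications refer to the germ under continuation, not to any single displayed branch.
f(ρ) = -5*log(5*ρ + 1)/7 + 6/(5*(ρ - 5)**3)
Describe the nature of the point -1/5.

The term (-5/7)*log(1 - ρ/(-1/5)) has argument 1 - -1/5/(-1/5) = 0 at -1/5: a logarithmic (infinitely-sheeted) branch point; the remaining terms are analytic or single-valued there.

The point is a logarithmic branch point.


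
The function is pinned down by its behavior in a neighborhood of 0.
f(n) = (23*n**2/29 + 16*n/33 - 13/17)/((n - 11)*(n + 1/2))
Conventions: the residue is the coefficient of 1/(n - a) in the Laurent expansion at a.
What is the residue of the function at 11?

At the order-1 pole 11 set g(n) = (n - (11))*f(n) = (23*n**2/29 + 16*n/33 - 13/17)/(n + 1/2).
Simple pole: residue = g(a) at a = 11, which is 297380/34017.

The residue is 297380/34017.


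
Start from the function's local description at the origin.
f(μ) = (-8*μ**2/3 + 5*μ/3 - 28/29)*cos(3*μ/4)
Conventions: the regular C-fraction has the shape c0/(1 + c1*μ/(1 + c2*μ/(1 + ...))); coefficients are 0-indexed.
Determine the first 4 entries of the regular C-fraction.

The regular C-fraction coefficients are [-28/29, 145/84, -7043/24360, 66304119/8169880].

Taylor coefficients (expand at 0): a_0 = -28/29, a_1 = 5/3, a_2 = -1667/696, a_3 = -15/32.
c0 = a_0 = -28/29. Peel one level at a time: if S = 1 + c*μ/S' with S'(0) = 1, then c is the μ-coefficient of S and S' = c*μ/(S - 1).
S_1 = c0/f = 1 + (145/84)*μ + (7043/14112)*μ^2 + ...; c1 = 145/84.
S_2 = c1*μ/(S_1 - 1) = 1 + (-7043/24360)*μ + (3157339/1345600)*μ^2 + ...; c2 = -7043/24360.
S_3 = c2*μ/(S_2 - 1) = 1 + (66304119/8169880)*μ + ...; c3 = 66304119/8169880.
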